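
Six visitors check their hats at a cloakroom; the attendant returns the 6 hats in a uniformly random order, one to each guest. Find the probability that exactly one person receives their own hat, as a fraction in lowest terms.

11/30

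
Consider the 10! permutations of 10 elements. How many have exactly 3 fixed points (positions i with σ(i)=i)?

Choose which 3 of the 10 are fixed: C(10,3) = 120.
The remaining 7 must be deranged: !7 = 1854.
Total: 120 × 1854 = 222480.

222480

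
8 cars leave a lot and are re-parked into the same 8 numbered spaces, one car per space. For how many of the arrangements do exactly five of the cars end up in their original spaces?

112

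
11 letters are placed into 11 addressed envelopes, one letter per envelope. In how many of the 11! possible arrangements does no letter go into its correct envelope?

!11 = 11! · Σ_{k=0}^{11} (-1)^k/k!
= 11! - 11!/1! + 11!/2! - 11!/3! + 11!/4! - 11!/5! + 11!/6! - 11!/7! + 11!/8! - 11!/9! + 11!/10! - 11!/11!
= 39916800 - 39916800 + 19958400 - 6652800 + 1663200 - 332640 + 55440 - 7920 + 990 - 110 + 11 - 1
= 14684570

14684570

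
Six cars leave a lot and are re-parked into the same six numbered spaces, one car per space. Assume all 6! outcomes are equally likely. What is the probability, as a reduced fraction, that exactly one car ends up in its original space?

Favorable outcomes: C(6,1)·!5 = 6·44 = 264.
Total outcomes: 6! = 720.
Probability = 264/720 = 11/30.

11/30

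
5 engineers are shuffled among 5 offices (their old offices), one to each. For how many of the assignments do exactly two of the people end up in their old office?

20

Choose which 2 of the 5 are fixed: C(5,2) = 10.
The other 3 form a derangement: !3 = 2.
Total: 10 × 2 = 20.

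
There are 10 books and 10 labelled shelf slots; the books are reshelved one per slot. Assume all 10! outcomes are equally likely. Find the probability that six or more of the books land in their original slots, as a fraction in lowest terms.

17/28350

Favorable outcomes: Σ_{i≥6} C(10,i)·!(10-i) = 210·9 + 120·2 + 45·1 + 10·0 + 1·1 = 2176.
Total outcomes: 10! = 3628800.
Probability = 2176/3628800 = 17/28350.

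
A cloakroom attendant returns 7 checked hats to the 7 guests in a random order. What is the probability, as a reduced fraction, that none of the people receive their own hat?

103/280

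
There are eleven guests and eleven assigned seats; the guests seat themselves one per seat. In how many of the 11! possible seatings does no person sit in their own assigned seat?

14684570

Recurrence: !11 = 11·!10 + (-1)^11.
!11 = 11·1334961 - 1 = 14684570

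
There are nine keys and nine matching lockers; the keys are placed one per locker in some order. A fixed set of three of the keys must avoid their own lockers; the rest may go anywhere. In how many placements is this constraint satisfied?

Inclusion-exclusion on the 3 forbidden self-matches:
Σ_{j=0}^{3} (-1)^j C(3,j)(9-j)!
= C(3,0)·9! - C(3,1)·8! + C(3,2)·7! - C(3,3)·6!
= 362880 - 120960 + 15120 - 720
= 256320

256320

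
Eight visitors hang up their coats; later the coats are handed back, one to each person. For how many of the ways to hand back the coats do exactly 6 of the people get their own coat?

Pick the 6 fixed positions: C(8,6) = 28 ways.
The other 2 form a derangement: !2 = 1.
Total: 28 × 1 = 28.

28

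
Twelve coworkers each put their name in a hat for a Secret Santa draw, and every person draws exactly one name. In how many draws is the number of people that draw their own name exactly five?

1468368

Choose which 5 of the 12 are fixed: C(12,5) = 792.
The other 7 form a derangement: !7 = 1854.
Total: 792 × 1854 = 1468368.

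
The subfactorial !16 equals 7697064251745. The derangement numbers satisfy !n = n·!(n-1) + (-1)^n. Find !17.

130850092279664

!17 = 17·7697064251745 - 1 = 130850092279664.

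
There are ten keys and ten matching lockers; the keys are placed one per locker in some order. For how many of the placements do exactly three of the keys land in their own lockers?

222480

Pick the 3 fixed positions: C(10,3) = 120 ways.
The other 7 form a derangement: !7 = 1854.
Total: 120 × 1854 = 222480.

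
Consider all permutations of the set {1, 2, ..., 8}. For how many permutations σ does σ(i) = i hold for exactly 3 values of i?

2464

Choose which 3 of the 8 are fixed: C(8,3) = 56.
The remaining 5 must be deranged: !5 = 44.
Total: 56 × 44 = 2464.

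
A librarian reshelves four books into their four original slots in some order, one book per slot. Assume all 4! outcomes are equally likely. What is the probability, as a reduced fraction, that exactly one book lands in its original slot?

Favorable outcomes: C(4,1)·!3 = 4·2 = 8.
Total outcomes: 4! = 24.
Probability = 8/24 = 1/3.

1/3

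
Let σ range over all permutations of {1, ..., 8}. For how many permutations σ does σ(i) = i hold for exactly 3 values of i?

2464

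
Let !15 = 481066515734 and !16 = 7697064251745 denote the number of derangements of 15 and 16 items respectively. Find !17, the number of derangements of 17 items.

!17 = (17-1)·(!16 + !15) = 16·(7697064251745 + 481066515734) = 16·8178130767479 = 130850092279664.

130850092279664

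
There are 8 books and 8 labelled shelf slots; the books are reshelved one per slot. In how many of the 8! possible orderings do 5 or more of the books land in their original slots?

# with exactly i fixed is C(8,i)·!(8-i); sum over i=5..8:
  i=5: C(8,5)·!3 = 56·2 = 112
  i=6: C(8,6)·!2 = 28·1 = 28
  i=7: C(8,7)·!1 = 8·0 = 0
  i=8: C(8,8)·!0 = 1·1 = 1
Total = 141.

141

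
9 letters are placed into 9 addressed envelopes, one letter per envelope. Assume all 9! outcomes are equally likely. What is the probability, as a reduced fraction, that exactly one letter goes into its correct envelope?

2119/5760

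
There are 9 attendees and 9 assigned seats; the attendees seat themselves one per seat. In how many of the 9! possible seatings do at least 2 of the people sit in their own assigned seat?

Sum C(9,i)·!(9-i) for i = 2..9:
  i=2: C(9,2)·!7 = 36·1854 = 66744
  i=3: C(9,3)·!6 = 84·265 = 22260
  i=4: C(9,4)·!5 = 126·44 = 5544
  i=5: C(9,5)·!4 = 126·9 = 1134
  i=6: C(9,6)·!3 = 84·2 = 168
  i=7: C(9,7)·!2 = 36·1 = 36
  i=8: C(9,8)·!1 = 9·0 = 0
  i=9: C(9,9)·!0 = 1·1 = 1
Total = 95887.

95887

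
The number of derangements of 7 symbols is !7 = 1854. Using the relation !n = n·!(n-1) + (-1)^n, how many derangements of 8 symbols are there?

14833

!8 = 8·1854 + 1 = 14833.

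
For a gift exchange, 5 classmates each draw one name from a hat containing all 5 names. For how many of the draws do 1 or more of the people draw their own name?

76

Sum C(5,i)·!(5-i) for i = 1..5:
  i=1: C(5,1)·!4 = 5·9 = 45
  i=2: C(5,2)·!3 = 10·2 = 20
  i=3: C(5,3)·!2 = 10·1 = 10
  i=4: C(5,4)·!1 = 5·0 = 0
  i=5: C(5,5)·!0 = 1·1 = 1
Total = 76.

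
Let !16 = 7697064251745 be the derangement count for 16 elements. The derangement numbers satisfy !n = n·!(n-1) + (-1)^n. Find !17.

130850092279664

!17 = 17·7697064251745 - 1 = 130850092279664.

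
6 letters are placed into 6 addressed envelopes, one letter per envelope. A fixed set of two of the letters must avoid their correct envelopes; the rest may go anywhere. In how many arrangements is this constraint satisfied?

504

Let A_j be the event that the j-th constrained one is fixed. By inclusion-exclusion over the 2 events:
Σ_{j=0}^{2} (-1)^j C(2,j)(6-j)!
= C(2,0)·6! - C(2,1)·5! + C(2,2)·4!
= 720 - 240 + 24
= 504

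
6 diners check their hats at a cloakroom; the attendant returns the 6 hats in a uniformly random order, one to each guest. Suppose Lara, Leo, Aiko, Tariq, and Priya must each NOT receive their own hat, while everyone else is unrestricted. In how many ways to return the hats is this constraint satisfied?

309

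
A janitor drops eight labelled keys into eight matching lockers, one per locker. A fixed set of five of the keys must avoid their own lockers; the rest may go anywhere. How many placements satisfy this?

Inclusion-exclusion on the 5 forbidden self-matches:
Σ_{j=0}^{5} (-1)^j C(5,j)(8-j)!
= C(5,0)·8! - C(5,1)·7! + C(5,2)·6! - C(5,3)·5! + C(5,4)·4! - C(5,5)·3!
= 40320 - 25200 + 7200 - 1200 + 120 - 6
= 21234

21234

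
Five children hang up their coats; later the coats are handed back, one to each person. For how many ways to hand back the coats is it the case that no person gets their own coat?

44

!5 is the nearest integer to 5!/e.
5! = 120, and 120/e ≈ 44.15, so !5 = 44.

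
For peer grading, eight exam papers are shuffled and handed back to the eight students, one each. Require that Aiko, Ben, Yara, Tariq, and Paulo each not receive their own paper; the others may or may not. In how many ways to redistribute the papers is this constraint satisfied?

Inclusion-exclusion on the 5 forbidden self-matches:
Σ_{j=0}^{5} (-1)^j C(5,j)(8-j)!
= C(5,0)·8! - C(5,1)·7! + C(5,2)·6! - C(5,3)·5! + C(5,4)·4! - C(5,5)·3!
= 40320 - 25200 + 7200 - 1200 + 120 - 6
= 21234

21234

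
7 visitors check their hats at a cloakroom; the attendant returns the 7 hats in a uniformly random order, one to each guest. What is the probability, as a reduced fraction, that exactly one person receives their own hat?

53/144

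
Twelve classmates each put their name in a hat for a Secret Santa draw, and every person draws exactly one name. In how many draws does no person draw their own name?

176214841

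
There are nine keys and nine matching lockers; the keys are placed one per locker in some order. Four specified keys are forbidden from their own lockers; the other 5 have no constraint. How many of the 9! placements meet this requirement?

229080

Let A_j be the event that the j-th constrained one is fixed. By inclusion-exclusion over the 4 events:
Σ_{j=0}^{4} (-1)^j C(4,j)(9-j)!
= C(4,0)·9! - C(4,1)·8! + C(4,2)·7! - C(4,3)·6! + C(4,4)·5!
= 362880 - 161280 + 30240 - 2880 + 120
= 229080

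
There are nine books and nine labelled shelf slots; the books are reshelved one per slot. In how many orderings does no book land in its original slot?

133496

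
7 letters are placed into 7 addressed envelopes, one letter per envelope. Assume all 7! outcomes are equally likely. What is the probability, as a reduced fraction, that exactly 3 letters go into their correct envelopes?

1/16

Favorable outcomes: C(7,3)·!4 = 35·9 = 315.
Total outcomes: 7! = 5040.
Probability = 315/5040 = 1/16.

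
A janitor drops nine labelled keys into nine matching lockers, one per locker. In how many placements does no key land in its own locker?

133496

!9 is the nearest integer to 9!/e.
9! = 362880, and 362880/e ≈ 133496.09, so !9 = 133496.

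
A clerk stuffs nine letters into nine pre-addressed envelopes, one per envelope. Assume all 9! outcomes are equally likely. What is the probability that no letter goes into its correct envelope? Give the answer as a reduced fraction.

Favorable outcomes: !9 = 133496.
Total outcomes: 9! = 362880.
Probability = 133496/362880 = 16687/45360.

16687/45360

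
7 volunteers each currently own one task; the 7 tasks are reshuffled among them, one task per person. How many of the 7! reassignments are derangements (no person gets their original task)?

!7 is the nearest integer to 7!/e.
7! = 5040, and 5040/e ≈ 1854.11, so !7 = 1854.

1854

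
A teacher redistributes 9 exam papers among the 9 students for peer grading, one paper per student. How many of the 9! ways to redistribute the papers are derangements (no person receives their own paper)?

133496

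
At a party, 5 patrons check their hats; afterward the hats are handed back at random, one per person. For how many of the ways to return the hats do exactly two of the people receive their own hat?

20

Pick the 2 fixed positions: C(5,2) = 10 ways.
The other 3 form a derangement: !3 = 2.
Total: 10 × 2 = 20.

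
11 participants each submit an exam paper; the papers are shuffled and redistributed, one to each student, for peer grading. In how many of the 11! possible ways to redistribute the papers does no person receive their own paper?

!11 = 11! · Σ_{k=0}^{11} (-1)^k/k!
= 11! - 11!/1! + 11!/2! - 11!/3! + 11!/4! - 11!/5! + 11!/6! - 11!/7! + 11!/8! - 11!/9! + 11!/10! - 11!/11!
= 39916800 - 39916800 + 19958400 - 6652800 + 1663200 - 332640 + 55440 - 7920 + 990 - 110 + 11 - 1
= 14684570

14684570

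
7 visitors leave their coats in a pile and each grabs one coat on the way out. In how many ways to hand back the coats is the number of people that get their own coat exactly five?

21

Choose which 5 of the 7 are fixed: C(7,5) = 21.
The remaining 2 must be deranged: !2 = 1.
Total: 21 × 1 = 21.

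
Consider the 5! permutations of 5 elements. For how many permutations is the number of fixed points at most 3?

119

Sum C(5,i)·!(5-i) for i = 0..3:
  i=0: C(5,0)·!5 = 1·44 = 44
  i=1: C(5,1)·!4 = 5·9 = 45
  i=2: C(5,2)·!3 = 10·2 = 20
  i=3: C(5,3)·!2 = 10·1 = 10
Total = 119.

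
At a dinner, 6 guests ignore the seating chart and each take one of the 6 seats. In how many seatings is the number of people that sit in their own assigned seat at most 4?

719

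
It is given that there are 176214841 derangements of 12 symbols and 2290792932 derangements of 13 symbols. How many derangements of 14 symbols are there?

!14 = (14-1)·(!13 + !12) = 13·(2290792932 + 176214841) = 13·2467007773 = 32071101049.

32071101049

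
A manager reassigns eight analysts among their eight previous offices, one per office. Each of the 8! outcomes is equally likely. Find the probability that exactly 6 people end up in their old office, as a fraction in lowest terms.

1/1440

Favorable outcomes: C(8,6)·!2 = 28·1 = 28.
Total outcomes: 8! = 40320.
Probability = 28/40320 = 1/1440.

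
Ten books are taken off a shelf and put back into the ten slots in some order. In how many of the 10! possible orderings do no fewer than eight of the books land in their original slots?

46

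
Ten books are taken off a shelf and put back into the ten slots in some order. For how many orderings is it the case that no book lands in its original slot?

1334961

Recurrence: !10 = 9·(!9 + !8).
!10 = 9·(133496 + 14833) = 9·148329 = 1334961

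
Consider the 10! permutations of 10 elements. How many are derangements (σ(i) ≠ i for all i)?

1334961

Recurrence: !10 = 9·(!9 + !8).
!10 = 9·(133496 + 14833) = 9·148329 = 1334961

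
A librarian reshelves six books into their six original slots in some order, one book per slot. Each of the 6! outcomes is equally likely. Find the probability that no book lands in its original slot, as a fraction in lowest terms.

53/144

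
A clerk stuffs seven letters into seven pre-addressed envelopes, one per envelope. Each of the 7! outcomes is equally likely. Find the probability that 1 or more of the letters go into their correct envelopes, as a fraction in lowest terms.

Favorable outcomes: Σ_{i≥1} C(7,i)·!(7-i) = 7·265 + 21·44 + 35·9 + 35·2 + 21·1 + 7·0 + 1·1 = 3186.
Total outcomes: 7! = 5040.
Probability = 3186/5040 = 177/280.

177/280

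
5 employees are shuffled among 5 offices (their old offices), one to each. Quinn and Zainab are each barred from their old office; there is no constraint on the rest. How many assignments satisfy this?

Inclusion-exclusion on the 2 forbidden self-matches:
Σ_{j=0}^{2} (-1)^j C(2,j)(5-j)!
= C(2,0)·5! - C(2,1)·4! + C(2,2)·3!
= 120 - 48 + 6
= 78

78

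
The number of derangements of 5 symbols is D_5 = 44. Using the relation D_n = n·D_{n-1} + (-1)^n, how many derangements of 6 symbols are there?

265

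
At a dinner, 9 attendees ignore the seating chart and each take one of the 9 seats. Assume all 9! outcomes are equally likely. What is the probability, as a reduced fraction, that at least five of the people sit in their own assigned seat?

1339/362880

Favorable outcomes: Σ_{i≥5} C(9,i)·!(9-i) = 126·9 + 84·2 + 36·1 + 9·0 + 1·1 = 1339.
Total outcomes: 9! = 362880.
Probability = 1339/362880 = 1339/362880.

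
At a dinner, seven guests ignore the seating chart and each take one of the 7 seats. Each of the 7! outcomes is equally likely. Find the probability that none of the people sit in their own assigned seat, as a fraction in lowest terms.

Favorable outcomes: !7 = 1854.
Total outcomes: 7! = 5040.
Probability = 1854/5040 = 103/280.

103/280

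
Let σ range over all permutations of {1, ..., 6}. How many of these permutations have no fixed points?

265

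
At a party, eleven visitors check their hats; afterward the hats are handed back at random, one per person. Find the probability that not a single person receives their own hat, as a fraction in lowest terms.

1468457/3991680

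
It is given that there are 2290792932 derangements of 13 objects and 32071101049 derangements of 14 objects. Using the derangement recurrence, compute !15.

481066515734

!15 = (15-1)·(!14 + !13) = 14·(32071101049 + 2290792932) = 14·34361893981 = 481066515734.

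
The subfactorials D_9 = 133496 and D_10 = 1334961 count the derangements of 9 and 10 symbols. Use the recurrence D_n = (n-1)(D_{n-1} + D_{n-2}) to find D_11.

14684570

D_11 = (11-1)·(D_10 + D_9) = 10·(1334961 + 133496) = 10·1468457 = 14684570.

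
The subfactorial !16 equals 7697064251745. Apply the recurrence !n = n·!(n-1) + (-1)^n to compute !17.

130850092279664

!17 = 17·7697064251745 - 1 = 130850092279664.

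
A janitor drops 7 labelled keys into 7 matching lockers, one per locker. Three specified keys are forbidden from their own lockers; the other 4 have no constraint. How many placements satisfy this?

3216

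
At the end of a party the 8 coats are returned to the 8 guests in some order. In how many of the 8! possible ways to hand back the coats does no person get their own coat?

14833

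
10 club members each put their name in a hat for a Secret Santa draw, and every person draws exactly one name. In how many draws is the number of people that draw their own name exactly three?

Choose which 3 of the 10 are fixed: C(10,3) = 120.
The remaining 7 must be deranged: !7 = 1854.
Total: 120 × 1854 = 222480.

222480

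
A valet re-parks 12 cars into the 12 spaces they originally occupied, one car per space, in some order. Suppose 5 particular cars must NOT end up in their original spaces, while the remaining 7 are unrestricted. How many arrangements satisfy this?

Let A_j be the event that the j-th constrained one is fixed. By inclusion-exclusion over the 5 events:
Σ_{j=0}^{5} (-1)^j C(5,j)(12-j)!
= C(5,0)·12! - C(5,1)·11! + C(5,2)·10! - C(5,3)·9! + C(5,4)·8! - C(5,5)·7!
= 479001600 - 199584000 + 36288000 - 3628800 + 201600 - 5040
= 312273360

312273360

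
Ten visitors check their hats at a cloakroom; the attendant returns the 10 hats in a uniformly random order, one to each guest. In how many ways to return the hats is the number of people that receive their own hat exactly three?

Choose which 3 of the 10 are fixed: C(10,3) = 120.
The remaining 7 must be deranged: !7 = 1854.
Total: 120 × 1854 = 222480.

222480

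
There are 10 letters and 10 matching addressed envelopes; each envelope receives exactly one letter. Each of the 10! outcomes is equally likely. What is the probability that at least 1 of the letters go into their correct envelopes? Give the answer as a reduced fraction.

28319/44800

Favorable outcomes: Σ_{i≥1} C(10,i)·!(10-i) = 10·133496 + 45·14833 + 120·1854 + 210·265 + 252·44 + 210·9 + 120·2 + 45·1 + 10·0 + 1·1 = 2293839.
Total outcomes: 10! = 3628800.
Probability = 2293839/3628800 = 28319/44800.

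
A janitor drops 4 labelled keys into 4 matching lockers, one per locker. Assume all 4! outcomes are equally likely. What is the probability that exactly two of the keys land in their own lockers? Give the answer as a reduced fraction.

1/4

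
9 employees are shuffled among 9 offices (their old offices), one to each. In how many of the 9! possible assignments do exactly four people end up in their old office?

5544

Pick the 4 fixed positions: C(9,4) = 126 ways.
The other 5 form a derangement: !5 = 44.
Total: 126 × 44 = 5544.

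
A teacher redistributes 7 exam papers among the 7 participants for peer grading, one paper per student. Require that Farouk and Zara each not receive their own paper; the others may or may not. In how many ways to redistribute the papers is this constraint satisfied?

Let A_j be the event that the j-th constrained one is fixed. By inclusion-exclusion over the 2 events:
Σ_{j=0}^{2} (-1)^j C(2,j)(7-j)!
= C(2,0)·7! - C(2,1)·6! + C(2,2)·5!
= 5040 - 1440 + 120
= 3720

3720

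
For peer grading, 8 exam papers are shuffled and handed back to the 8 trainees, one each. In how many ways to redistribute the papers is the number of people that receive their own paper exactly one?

Pick the single fixed position: C(8,1) = 8 ways.
The remaining 7 must be deranged: !7 = 1854.
Total: 8 × 1854 = 14832.

14832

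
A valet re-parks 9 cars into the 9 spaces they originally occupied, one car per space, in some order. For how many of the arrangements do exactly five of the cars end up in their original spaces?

1134

Choose which 5 of the 9 are fixed: C(9,5) = 126.
The other 4 form a derangement: !4 = 9.
Total: 126 × 9 = 1134.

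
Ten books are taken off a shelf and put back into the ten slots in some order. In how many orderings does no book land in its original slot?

1334961

!10 is the nearest integer to 10!/e.
10! = 3628800, and 3628800/e ≈ 1334960.92, so !10 = 1334961.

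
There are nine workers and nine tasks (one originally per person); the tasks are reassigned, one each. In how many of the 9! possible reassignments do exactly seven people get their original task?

36

Pick the 7 fixed positions: C(9,7) = 36 ways.
The other 2 form a derangement: !2 = 1.
Total: 36 × 1 = 36.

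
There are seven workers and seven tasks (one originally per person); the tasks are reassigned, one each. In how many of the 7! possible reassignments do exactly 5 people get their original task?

Choose which 5 of the 7 are fixed: C(7,5) = 21.
The remaining 2 must be deranged: !2 = 1.
Total: 21 × 1 = 21.

21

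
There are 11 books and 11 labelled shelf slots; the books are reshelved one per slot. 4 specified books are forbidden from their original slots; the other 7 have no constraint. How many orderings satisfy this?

Inclusion-exclusion on the 4 forbidden self-matches:
Σ_{j=0}^{4} (-1)^j C(4,j)(11-j)!
= C(4,0)·11! - C(4,1)·10! + C(4,2)·9! - C(4,3)·8! + C(4,4)·7!
= 39916800 - 14515200 + 2177280 - 161280 + 5040
= 27422640

27422640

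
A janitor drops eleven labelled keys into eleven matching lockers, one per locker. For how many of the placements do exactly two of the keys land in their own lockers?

7342280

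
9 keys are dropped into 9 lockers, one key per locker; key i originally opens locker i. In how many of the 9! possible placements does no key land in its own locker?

The number of derangements of 9 is !9 = Σ_{k=0}^{9} (-1)^k·9!/k!
= 9! - 9!/1! + 9!/2! - 9!/3! + 9!/4! - 9!/5! + 9!/6! - 9!/7! + 9!/8! - 9!/9!
= 362880 - 362880 + 181440 - 60480 + 15120 - 3024 + 504 - 72 + 9 - 1
= 133496

133496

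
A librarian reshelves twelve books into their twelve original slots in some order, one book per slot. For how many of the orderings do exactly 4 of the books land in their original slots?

7342335

Choose which 4 of the 12 are fixed: C(12,4) = 495.
The remaining 8 must be deranged: !8 = 14833.
Total: 495 × 14833 = 7342335.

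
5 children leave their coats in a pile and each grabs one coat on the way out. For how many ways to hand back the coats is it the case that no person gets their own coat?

44

Recurrence: !5 = 4·(!4 + !3).
!5 = 4·(9 + 2) = 4·11 = 44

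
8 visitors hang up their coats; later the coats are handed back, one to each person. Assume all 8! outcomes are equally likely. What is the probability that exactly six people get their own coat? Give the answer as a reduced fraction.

Favorable outcomes: C(8,6)·!2 = 28·1 = 28.
Total outcomes: 8! = 40320.
Probability = 28/40320 = 1/1440.

1/1440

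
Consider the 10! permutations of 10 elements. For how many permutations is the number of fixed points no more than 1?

# with exactly i fixed is C(10,i)·!(10-i); sum over i=0..1:
  i=0: C(10,0)·!10 = 1·1334961 = 1334961
  i=1: C(10,1)·!9 = 10·133496 = 1334960
Total = 2669921.

2669921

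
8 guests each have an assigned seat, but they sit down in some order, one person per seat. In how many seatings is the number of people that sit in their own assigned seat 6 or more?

29

# with exactly i fixed is C(8,i)·!(8-i); sum over i=6..8:
  i=6: C(8,6)·!2 = 28·1 = 28
  i=7: C(8,7)·!1 = 8·0 = 0
  i=8: C(8,8)·!0 = 1·1 = 1
Total = 29.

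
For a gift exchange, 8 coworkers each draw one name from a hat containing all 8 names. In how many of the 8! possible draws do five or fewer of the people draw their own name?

Sum C(8,i)·!(8-i) for i = 0..5:
  i=0: C(8,0)·!8 = 1·14833 = 14833
  i=1: C(8,1)·!7 = 8·1854 = 14832
  i=2: C(8,2)·!6 = 28·265 = 7420
  i=3: C(8,3)·!5 = 56·44 = 2464
  i=4: C(8,4)·!4 = 70·9 = 630
  i=5: C(8,5)·!3 = 56·2 = 112
Total = 40291.

40291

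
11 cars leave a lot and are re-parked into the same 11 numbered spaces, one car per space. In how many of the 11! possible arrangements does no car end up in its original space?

The subfactorial !11 = [11!/e] (nearest integer).
11! = 39916800, and 39916800/e ≈ 14684570.08, so !11 = 14684570.

14684570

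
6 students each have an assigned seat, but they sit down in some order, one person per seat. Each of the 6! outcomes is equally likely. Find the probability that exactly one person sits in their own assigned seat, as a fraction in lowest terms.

11/30

Favorable outcomes: C(6,1)·!5 = 6·44 = 264.
Total outcomes: 6! = 720.
Probability = 264/720 = 11/30.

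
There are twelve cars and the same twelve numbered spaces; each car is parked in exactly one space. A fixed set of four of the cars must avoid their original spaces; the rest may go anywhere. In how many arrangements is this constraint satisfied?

339696000

Let A_j be the event that the j-th constrained one is fixed. By inclusion-exclusion over the 4 events:
Σ_{j=0}^{4} (-1)^j C(4,j)(12-j)!
= C(4,0)·12! - C(4,1)·11! + C(4,2)·10! - C(4,3)·9! + C(4,4)·8!
= 479001600 - 159667200 + 21772800 - 1451520 + 40320
= 339696000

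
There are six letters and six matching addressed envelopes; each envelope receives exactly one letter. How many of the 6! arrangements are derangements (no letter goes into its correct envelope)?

265

!6 is the nearest integer to 6!/e.
6! = 720, and 720/e ≈ 264.87, so !6 = 265.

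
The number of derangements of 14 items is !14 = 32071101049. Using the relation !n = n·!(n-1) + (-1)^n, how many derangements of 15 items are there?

!15 = 15·32071101049 - 1 = 481066515734.

481066515734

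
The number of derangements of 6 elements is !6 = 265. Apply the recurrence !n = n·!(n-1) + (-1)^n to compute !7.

1854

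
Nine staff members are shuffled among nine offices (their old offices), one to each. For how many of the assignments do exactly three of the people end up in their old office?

Choose which 3 of the 9 are fixed: C(9,3) = 84.
The remaining 6 must be deranged: !6 = 265.
Total: 84 × 265 = 22260.

22260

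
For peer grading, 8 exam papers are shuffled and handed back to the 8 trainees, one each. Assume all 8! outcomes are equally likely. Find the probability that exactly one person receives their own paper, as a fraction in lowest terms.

Favorable outcomes: C(8,1)·!7 = 8·1854 = 14832.
Total outcomes: 8! = 40320.
Probability = 14832/40320 = 103/280.

103/280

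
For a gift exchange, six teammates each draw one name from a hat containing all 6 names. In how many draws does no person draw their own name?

265

!6 = 6! · Σ_{k=0}^{6} (-1)^k/k!
= 6! - 6!/1! + 6!/2! - 6!/3! + 6!/4! - 6!/5! + 6!/6!
= 720 - 720 + 360 - 120 + 30 - 6 + 1
= 265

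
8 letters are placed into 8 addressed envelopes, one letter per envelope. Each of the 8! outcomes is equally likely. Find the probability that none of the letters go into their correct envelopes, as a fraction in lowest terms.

Favorable outcomes: !8 = 14833.
Total outcomes: 8! = 40320.
Probability = 14833/40320 = 2119/5760.

2119/5760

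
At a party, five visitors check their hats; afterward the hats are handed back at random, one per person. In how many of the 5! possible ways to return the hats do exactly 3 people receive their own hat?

10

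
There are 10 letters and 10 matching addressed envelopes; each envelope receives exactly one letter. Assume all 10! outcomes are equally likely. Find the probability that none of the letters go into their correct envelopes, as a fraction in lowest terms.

Favorable outcomes: !10 = 1334961.
Total outcomes: 10! = 3628800.
Probability = 1334961/3628800 = 16481/44800.

16481/44800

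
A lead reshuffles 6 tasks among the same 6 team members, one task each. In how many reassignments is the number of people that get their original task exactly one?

264

Choose which one of the 6 is fixed: C(6,1) = 6.
The remaining 5 must be deranged: !5 = 44.
Total: 6 × 44 = 264.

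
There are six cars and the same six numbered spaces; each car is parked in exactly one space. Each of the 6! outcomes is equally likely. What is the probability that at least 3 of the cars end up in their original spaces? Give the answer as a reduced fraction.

Favorable outcomes: Σ_{i≥3} C(6,i)·!(6-i) = 20·2 + 15·1 + 6·0 + 1·1 = 56.
Total outcomes: 6! = 720.
Probability = 56/720 = 7/90.

7/90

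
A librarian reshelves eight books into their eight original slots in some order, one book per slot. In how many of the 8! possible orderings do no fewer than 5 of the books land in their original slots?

# with exactly i fixed is C(8,i)·!(8-i); sum over i=5..8:
  i=5: C(8,5)·!3 = 56·2 = 112
  i=6: C(8,6)·!2 = 28·1 = 28
  i=7: C(8,7)·!1 = 8·0 = 0
  i=8: C(8,8)·!0 = 1·1 = 1
Total = 141.

141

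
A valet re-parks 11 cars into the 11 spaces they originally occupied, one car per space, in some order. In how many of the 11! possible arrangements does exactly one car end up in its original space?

Pick the single fixed position: C(11,1) = 11 ways.
The other 10 form a derangement: !10 = 1334961.
Total: 11 × 1334961 = 14684571.

14684571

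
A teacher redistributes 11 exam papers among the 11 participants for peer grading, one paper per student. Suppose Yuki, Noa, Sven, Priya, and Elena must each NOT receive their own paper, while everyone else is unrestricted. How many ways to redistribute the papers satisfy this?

Inclusion-exclusion on the 5 forbidden self-matches:
Σ_{j=0}^{5} (-1)^j C(5,j)(11-j)!
= C(5,0)·11! - C(5,1)·10! + C(5,2)·9! - C(5,3)·8! + C(5,4)·7! - C(5,5)·6!
= 39916800 - 18144000 + 3628800 - 403200 + 25200 - 720
= 25022880

25022880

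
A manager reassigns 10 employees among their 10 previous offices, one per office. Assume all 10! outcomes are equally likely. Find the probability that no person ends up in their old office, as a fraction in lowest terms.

16481/44800

Favorable outcomes: !10 = 1334961.
Total outcomes: 10! = 3628800.
Probability = 1334961/3628800 = 16481/44800.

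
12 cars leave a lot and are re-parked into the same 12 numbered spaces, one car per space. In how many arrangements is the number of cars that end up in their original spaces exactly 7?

34848

Choose which 7 of the 12 are fixed: C(12,7) = 792.
The other 5 form a derangement: !5 = 44.
Total: 792 × 44 = 34848.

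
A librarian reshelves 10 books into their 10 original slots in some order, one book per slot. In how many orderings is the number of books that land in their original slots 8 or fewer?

Sum C(10,i)·!(10-i) for i = 0..8:
  i=0: C(10,0)·!10 = 1·1334961 = 1334961
  i=1: C(10,1)·!9 = 10·133496 = 1334960
  i=2: C(10,2)·!8 = 45·14833 = 667485
  i=3: C(10,3)·!7 = 120·1854 = 222480
  i=4: C(10,4)·!6 = 210·265 = 55650
  i=5: C(10,5)·!5 = 252·44 = 11088
  i=6: C(10,6)·!4 = 210·9 = 1890
  i=7: C(10,7)·!3 = 120·2 = 240
  i=8: C(10,8)·!2 = 45·1 = 45
Total = 3628799.

3628799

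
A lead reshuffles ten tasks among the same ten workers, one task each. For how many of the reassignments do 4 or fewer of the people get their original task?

3615536

# with exactly i fixed is C(10,i)·!(10-i); sum over i=0..4:
  i=0: C(10,0)·!10 = 1·1334961 = 1334961
  i=1: C(10,1)·!9 = 10·133496 = 1334960
  i=2: C(10,2)·!8 = 45·14833 = 667485
  i=3: C(10,3)·!7 = 120·1854 = 222480
  i=4: C(10,4)·!6 = 210·265 = 55650
Total = 3615536.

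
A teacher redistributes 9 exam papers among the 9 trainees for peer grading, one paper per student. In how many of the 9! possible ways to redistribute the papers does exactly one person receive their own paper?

Pick the single fixed position: C(9,1) = 9 ways.
The remaining 8 must be deranged: !8 = 14833.
Total: 9 × 14833 = 133497.

133497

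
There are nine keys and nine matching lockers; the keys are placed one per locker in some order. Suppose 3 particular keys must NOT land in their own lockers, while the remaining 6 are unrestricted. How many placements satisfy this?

Inclusion-exclusion on the 3 forbidden self-matches:
Σ_{j=0}^{3} (-1)^j C(3,j)(9-j)!
= C(3,0)·9! - C(3,1)·8! + C(3,2)·7! - C(3,3)·6!
= 362880 - 120960 + 15120 - 720
= 256320

256320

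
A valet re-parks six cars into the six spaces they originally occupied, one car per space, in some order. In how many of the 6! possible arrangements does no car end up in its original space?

265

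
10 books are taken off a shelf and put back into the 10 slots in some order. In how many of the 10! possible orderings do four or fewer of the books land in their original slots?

Sum C(10,i)·!(10-i) for i = 0..4:
  i=0: C(10,0)·!10 = 1·1334961 = 1334961
  i=1: C(10,1)·!9 = 10·133496 = 1334960
  i=2: C(10,2)·!8 = 45·14833 = 667485
  i=3: C(10,3)·!7 = 120·1854 = 222480
  i=4: C(10,4)·!6 = 210·265 = 55650
Total = 3615536.

3615536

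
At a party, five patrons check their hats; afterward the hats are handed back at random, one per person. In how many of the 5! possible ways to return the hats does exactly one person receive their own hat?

45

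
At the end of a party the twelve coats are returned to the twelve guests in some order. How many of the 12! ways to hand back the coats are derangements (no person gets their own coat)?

176214841

The number of derangements of 12 is !12 = Σ_{k=0}^{12} (-1)^k·12!/k!
= 12! - 12!/1! + 12!/2! - 12!/3! + 12!/4! - 12!/5! + 12!/6! - 12!/7! + 12!/8! - 12!/9! + 12!/10! - 12!/11! + 12!/12!
= 479001600 - 479001600 + 239500800 - 79833600 + 19958400 - 3991680 + 665280 - 95040 + 11880 - 1320 + 132 - 12 + 1
= 176214841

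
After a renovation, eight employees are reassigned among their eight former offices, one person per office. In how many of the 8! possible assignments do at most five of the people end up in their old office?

40291

Sum C(8,i)·!(8-i) for i = 0..5:
  i=0: C(8,0)·!8 = 1·14833 = 14833
  i=1: C(8,1)·!7 = 8·1854 = 14832
  i=2: C(8,2)·!6 = 28·265 = 7420
  i=3: C(8,3)·!5 = 56·44 = 2464
  i=4: C(8,4)·!4 = 70·9 = 630
  i=5: C(8,5)·!3 = 56·2 = 112
Total = 40291.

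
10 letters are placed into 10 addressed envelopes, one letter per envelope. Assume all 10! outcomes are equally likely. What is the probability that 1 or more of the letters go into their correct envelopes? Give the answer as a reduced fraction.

28319/44800

Favorable outcomes: Σ_{i≥1} C(10,i)·!(10-i) = 10·133496 + 45·14833 + 120·1854 + 210·265 + 252·44 + 210·9 + 120·2 + 45·1 + 10·0 + 1·1 = 2293839.
Total outcomes: 10! = 3628800.
Probability = 2293839/3628800 = 28319/44800.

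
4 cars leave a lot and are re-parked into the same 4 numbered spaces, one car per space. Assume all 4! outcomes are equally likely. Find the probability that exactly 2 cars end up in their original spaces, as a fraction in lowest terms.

1/4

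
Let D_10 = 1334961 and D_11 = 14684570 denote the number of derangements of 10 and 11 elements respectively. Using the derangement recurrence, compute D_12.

D_12 = (12-1)·(D_11 + D_10) = 11·(14684570 + 1334961) = 11·16019531 = 176214841.

176214841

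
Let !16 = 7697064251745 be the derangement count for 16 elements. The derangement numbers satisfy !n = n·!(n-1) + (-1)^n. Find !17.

130850092279664

!17 = 17·7697064251745 - 1 = 130850092279664.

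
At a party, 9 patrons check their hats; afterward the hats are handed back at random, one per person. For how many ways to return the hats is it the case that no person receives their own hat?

The subfactorial !9 = [9!/e] (nearest integer).
9! = 362880, and 362880/e ≈ 133496.09, so !9 = 133496.

133496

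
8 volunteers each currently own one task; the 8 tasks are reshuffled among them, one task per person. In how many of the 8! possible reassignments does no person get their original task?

14833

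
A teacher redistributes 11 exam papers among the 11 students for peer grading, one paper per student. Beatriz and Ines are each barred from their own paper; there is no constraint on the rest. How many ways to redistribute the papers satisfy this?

33022080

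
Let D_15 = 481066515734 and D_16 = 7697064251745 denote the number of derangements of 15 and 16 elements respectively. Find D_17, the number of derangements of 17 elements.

130850092279664

D_17 = (17-1)·(D_16 + D_15) = 16·(7697064251745 + 481066515734) = 16·8178130767479 = 130850092279664.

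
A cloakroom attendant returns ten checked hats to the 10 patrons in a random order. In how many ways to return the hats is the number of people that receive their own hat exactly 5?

Pick the 5 fixed positions: C(10,5) = 252 ways.
The remaining 5 must be deranged: !5 = 44.
Total: 252 × 44 = 11088.

11088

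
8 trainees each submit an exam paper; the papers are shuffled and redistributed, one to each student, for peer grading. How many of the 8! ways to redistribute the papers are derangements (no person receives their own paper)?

14833

The number of derangements of 8 is !8 = Σ_{k=0}^{8} (-1)^k·8!/k!
= 8! - 8!/1! + 8!/2! - 8!/3! + 8!/4! - 8!/5! + 8!/6! - 8!/7! + 8!/8!
= 40320 - 40320 + 20160 - 6720 + 1680 - 336 + 56 - 8 + 1
= 14833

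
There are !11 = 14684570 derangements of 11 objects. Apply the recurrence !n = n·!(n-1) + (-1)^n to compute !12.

!12 = 12·14684570 + 1 = 176214841.

176214841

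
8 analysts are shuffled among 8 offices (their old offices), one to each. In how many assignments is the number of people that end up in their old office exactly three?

2464

Choose which 3 of the 8 are fixed: C(8,3) = 56.
The remaining 5 must be deranged: !5 = 44.
Total: 56 × 44 = 2464.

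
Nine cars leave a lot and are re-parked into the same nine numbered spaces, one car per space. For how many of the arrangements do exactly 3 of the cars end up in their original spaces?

22260

Choose which 3 of the 9 are fixed: C(9,3) = 84.
The remaining 6 must be deranged: !6 = 265.
Total: 84 × 265 = 22260.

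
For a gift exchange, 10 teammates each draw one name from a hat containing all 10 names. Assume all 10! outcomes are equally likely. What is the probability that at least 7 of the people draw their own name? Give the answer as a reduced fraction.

Favorable outcomes: Σ_{i≥7} C(10,i)·!(10-i) = 120·2 + 45·1 + 10·0 + 1·1 = 286.
Total outcomes: 10! = 3628800.
Probability = 286/3628800 = 143/1814400.

143/1814400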